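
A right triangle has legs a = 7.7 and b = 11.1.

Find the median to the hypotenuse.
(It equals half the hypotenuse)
Hypotenuse c = √(a² + b²) = √(59.29 + 123.21) = √182.5 ≈ 13.5093
Median to hypotenuse = c/2 ≈ 13.5093/2 ≈ 6.75463

Median = 6.755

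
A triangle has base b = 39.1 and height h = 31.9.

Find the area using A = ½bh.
A = ½·b·h = ½·39.1·31.9 = ½·1247.29 = 623.645

Area = 623.645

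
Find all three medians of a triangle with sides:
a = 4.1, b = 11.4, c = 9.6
Median formula: m_a = ½√(2b² + 2c² − a²) (and cyclically). a² = 16.81, b² = 129.96, c² = 92.16.
m_a = ½√(2·129.96 + 2·92.16 − 16.81) = ½√427.43 ≈ ½·20.6744 ≈ 10.3372
m_b = ½√(2·16.81 + 2·92.16 − 129.96) = ½√87.98 ≈ ½·9.37977 ≈ 4.68988
m_c = ½√(2·16.81 + 2·129.96 − 92.16) = ½√201.38 ≈ ½·14.1908 ≈ 7.09542

m_a = 10.34, m_b = 4.69, m_c = 7.095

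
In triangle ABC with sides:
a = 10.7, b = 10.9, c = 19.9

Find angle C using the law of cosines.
c² = a² + b² − 2ab·cos(C)  ⇒  cos(C) = (a² + b² − c²)/(2ab)
cos(C) = (10.7² + 10.9² − 19.9²)/(2·10.7·10.9) = (114.49 + 118.81 − 396.01)/233.26 = -162.71/233.26 ≈ -0.697548
C = arccos(-0.697548) ≈ 134.231°

C = 134.2°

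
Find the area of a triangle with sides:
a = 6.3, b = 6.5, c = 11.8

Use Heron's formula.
s = (6.3 + 6.5 + 11.8)/2 = 24.6/2 = 12.3
s − a = 6, s − b = 5.8, s − c = 0.5
s(s−a)(s−b)(s−c) = 12.3·6·5.8·0.5 ≈ 214.02
Area = √214.02 ≈ 14.6294

Area = 14.63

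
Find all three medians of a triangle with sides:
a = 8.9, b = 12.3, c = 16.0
Median formula: m_a = ½√(2b² + 2c² − a²) (and cyclically). a² = 79.21, b² = 151.29, c² = 256.
m_a = ½√(2·151.29 + 2·256 − 79.21) = ½√735.37 ≈ ½·27.1177 ≈ 13.5589
m_b = ½√(2·79.21 + 2·256 − 151.29) = ½√519.13 ≈ ½·22.7844 ≈ 11.3922
m_c = ½√(2·79.21 + 2·151.29 − 256) = ½√205 ≈ ½·14.3178 ≈ 7.15891

m_a = 13.56, m_b = 11.39, m_c = 7.159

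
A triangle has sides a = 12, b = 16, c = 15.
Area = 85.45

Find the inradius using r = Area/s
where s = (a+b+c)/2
s = (12 + 16 + 15)/2 = 43/2 = 21.5
r = Area/s = 85.45/21.5 ≈ 3.97442

r = 3.974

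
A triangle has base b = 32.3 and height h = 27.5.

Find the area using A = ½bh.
A = ½·b·h = ½·32.3·27.5 = ½·888.25 = 444.125

Area = 444.125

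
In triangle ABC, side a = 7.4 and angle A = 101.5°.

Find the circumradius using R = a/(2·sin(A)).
R = a/(2·sin(A)) = 7.4/(2·sin(101.5°))
sin(101.5°) ≈ 0.979925
R ≈ 7.4/(2·0.979925) = 7.4/1.95985 ≈ 3.7758

R = 3.776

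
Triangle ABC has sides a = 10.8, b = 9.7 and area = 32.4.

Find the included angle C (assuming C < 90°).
Area = ½·a·b·sin(C)  ⇒  sin(C) = 2·Area/(a·b) = 2·32.4/(10.8·9.7) = 64.8/104.76 ≈ 0.618557
C = arcsin(0.618557) ≈ 38.2108° (taking the acute solution since C < 90°)

C = 38.21°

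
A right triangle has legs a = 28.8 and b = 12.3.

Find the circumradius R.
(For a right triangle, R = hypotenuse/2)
Hypotenuse c = √(a² + b²) = √(829.44 + 151.29) = √980.73 ≈ 31.3166
R = c/2 ≈ 31.3166/2 ≈ 15.6583

R = 15.66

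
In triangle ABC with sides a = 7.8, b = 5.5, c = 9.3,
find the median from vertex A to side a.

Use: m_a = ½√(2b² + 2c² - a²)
m_a = ½√(2·5.5² + 2·9.3² − 7.8²) = ½√(2·30.25 + 2·86.49 − 60.84) = ½√(60.5 + 172.98 − 60.84) = ½√172.64
√172.64 ≈ 13.1393, so m_a ≈ 6.56963

m_a = 6.57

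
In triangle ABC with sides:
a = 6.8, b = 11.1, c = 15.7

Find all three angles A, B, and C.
Law of cosines for each angle (a² = 46.24, b² = 123.21, c² = 246.49):
cos(A) = (b² + c² − a²)/(2bc) = (123.21 + 246.49 − 46.24)/(2·11.1·15.7) = 323.46/348.54 ≈ 0.928043  ⇒  A ≈ 21.8683°
cos(B) = (a² + c² − b²)/(2ac) = (46.24 + 246.49 − 123.21)/(2·6.8·15.7) = 169.52/213.52 ≈ 0.79393  ⇒  B ≈ 37.4457°
cos(C) = (a² + b² − c²)/(2ab) = (46.24 + 123.21 − 246.49)/(2·6.8·11.1) = -77.04/150.96 ≈ -0.510334  ⇒  C ≈ 120.686°
Check: A + B + C ≈ 180°

A = 21.87°, B = 37.45°, C = 120.7°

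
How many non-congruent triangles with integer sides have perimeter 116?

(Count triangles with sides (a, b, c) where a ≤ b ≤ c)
Let a ≤ b ≤ c with a + b + c = 116. The only binding inequality is a + b > c, i.e. 116 − c > c, so c < 116/2; and c ≥ 116/3 since c is the largest side.
So 39 ≤ c ≤ 57. For each c, b runs from ⌈(116 − c)/2⌉ up to c (then a = 116 − b − c satisfies 1 ≤ a ≤ b automatically), giving c − ⌈(116 − c)/2⌉ + 1 choices.
Summing over c: 1 + 3 + 4 + 6 + … + 27 + 28  (19 terms, c = 39, …, 57) = 280
Check (closed form: nearest integer to p²/48 for even p, (p+3)²/48 for odd p): 116²/48 = 13456/48 ≈ 280.33 → 280

280 triangles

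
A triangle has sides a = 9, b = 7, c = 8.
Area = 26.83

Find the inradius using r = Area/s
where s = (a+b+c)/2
s = (9 + 7 + 8)/2 = 24/2 = 12
r = Area/s = 26.83/12 ≈ 2.23583

r = 2.236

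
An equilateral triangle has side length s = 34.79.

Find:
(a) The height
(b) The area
(a) The height splits the triangle into two 30-60-90 halves: h = s·√3/2 = 34.79·1.73205/2 ≈ 60.258/2 ≈ 30.129
(b) Area = (√3/4)·s² = (√3/4)·34.79² = (√3/4)·1210.3441 ≈ 0.433013·1210.3441 ≈ 524.094

Height = 30.13, Area = 524.1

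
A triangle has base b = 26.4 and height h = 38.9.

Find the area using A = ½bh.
A = ½·b·h = ½·26.4·38.9 = ½·1026.96 = 513.48

Area = 513.48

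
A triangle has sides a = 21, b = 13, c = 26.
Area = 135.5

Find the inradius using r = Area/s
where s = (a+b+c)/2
s = (21 + 13 + 26)/2 = 60/2 = 30
r = Area/s = 135.5/30 ≈ 4.51667

r = 4.517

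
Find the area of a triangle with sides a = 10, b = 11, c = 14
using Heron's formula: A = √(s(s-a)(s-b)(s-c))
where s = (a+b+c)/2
s = (10 + 11 + 14)/2 = 35/2 = 17.5
s − a = 7.5, s − b = 6.5, s − c = 3.5
s(s−a)(s−b)(s−c) = 17.5·7.5·6.5·3.5 = 2985.9375
Area = √2985.9375 ≈ 54.6437

s = 17.5, Area = 54.64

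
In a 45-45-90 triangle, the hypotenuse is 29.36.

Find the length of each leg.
In a 45-45-90 triangle hypotenuse = leg·√2, so leg = hypotenuse/√2.
Leg = 29.36/√2 ≈ 29.36/1.41421 ≈ 20.7607

Each leg = 20.76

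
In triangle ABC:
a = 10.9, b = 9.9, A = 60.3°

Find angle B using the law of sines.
a/sin(A) = b/sin(B)  ⇒  sin(B) = b·sin(A)/a = 9.9·sin(60.3°)/10.9
sin(60.3°) ≈ 0.868632
sin(B) ≈ 9.9·0.868632/10.9 ≈ 8.59945/10.9 ≈ 0.788941
B = arcsin(0.788941) ≈ 52.0866°
(Since b ≤ a we need B ≤ A, so the obtuse alternative 180° − 52.0866° ≈ 127.913° is rejected.)

B = 52.09°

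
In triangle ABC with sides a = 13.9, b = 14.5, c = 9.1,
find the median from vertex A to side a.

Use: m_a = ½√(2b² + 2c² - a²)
m_a = ½√(2·14.5² + 2·9.1² − 13.9²) = ½√(2·210.25 + 2·82.81 − 193.21) = ½√(420.5 + 165.62 − 193.21) = ½√392.91
√392.91 ≈ 19.822, so m_a ≈ 9.91098

m_a = 9.911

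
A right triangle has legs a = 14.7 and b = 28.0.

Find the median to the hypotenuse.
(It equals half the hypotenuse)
Hypotenuse c = √(a² + b²) = √(216.09 + 784) = √1000.09 ≈ 31.6242
Median to hypotenuse = c/2 ≈ 31.6242/2 ≈ 15.8121

Median = 15.81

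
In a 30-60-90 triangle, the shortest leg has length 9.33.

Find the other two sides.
In a 30-60-90 triangle the sides are in ratio 1 : √3 : 2 (short leg : long leg : hypotenuse).
Long leg = 9.33·√3 ≈ 9.33·1.73205 ≈ 16.16
Hypotenuse = 2·9.33 = 18.66

Long leg = 9.33√3 = 16.16, Hypotenuse = 18.66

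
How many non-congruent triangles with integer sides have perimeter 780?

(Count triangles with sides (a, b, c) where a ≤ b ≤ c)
Let a ≤ b ≤ c with a + b + c = 780. The only binding inequality is a + b > c, i.e. 780 − c > c, so c < 780/2; and c ≥ 780/3 since c is the largest side.
So 260 ≤ c ≤ 389. For each c, b runs from ⌈(780 − c)/2⌉ up to c (then a = 780 − b − c satisfies 1 ≤ a ≤ b automatically), giving c − ⌈(780 − c)/2⌉ + 1 choices.
Summing over c: 1 + 2 + 4 + 5 + … + 193 + 194  (130 terms, c = 260, …, 389) = 12675
Check (closed form: nearest integer to p²/48 for even p, (p+3)²/48 for odd p): 780²/48 = 608400/48 ≈ 12675.00 → 12675

12675 triangles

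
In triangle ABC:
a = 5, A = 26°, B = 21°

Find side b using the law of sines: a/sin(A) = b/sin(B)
a/sin(A) = b/sin(B)  ⇒  b = a·sin(B)/sin(A) = 5·sin(21°)/sin(26°)
sin(21°) ≈ 0.358368, sin(26°) ≈ 0.438371
b ≈ 5·0.358368/0.438371 ≈ 1.79184/0.438371 ≈ 4.08749

b = 4.087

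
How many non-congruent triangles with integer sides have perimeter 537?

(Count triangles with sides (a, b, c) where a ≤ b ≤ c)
Let a ≤ b ≤ c with a + b + c = 537. The only binding inequality is a + b > c, i.e. 537 − c > c, so c < 537/2; and c ≥ 537/3 since c is the largest side.
So 179 ≤ c ≤ 268. For each c, b runs from ⌈(537 − c)/2⌉ up to c (then a = 537 − b − c satisfies 1 ≤ a ≤ b automatically), giving c − ⌈(537 − c)/2⌉ + 1 choices.
Summing over c: 1 + 2 + 4 + 5 + … + 133 + 134  (90 terms, c = 179, …, 268) = 6075
Check (closed form: nearest integer to p²/48 for even p, (p+3)²/48 for odd p): (537+3)²/48 = 540²/48 = 291600/48 ≈ 6075.00 → 6075

6075 triangles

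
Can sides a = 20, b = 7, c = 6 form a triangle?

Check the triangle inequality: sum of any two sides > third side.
a + b vs c: 20 + 7 = 27 > 6  ✓
a + c vs b: 20 + 6 = 26 > 7  ✓
b + c vs a: 7 + 6 = 13 ≤ 20  ✗

No: 7 + 6 = 13 is not > 20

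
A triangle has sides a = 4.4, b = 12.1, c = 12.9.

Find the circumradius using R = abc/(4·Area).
First find the area with Heron's formula.
s = (4.4 + 12.1 + 12.9)/2 = 14.7
Area = √(s(s−a)(s−b)(s−c)) = √(14.7·10.3·2.6·1.8) ≈ √708.599 ≈ 26.6195
abc = 4.4·12.1·12.9 = 686.796
R = abc/(4·Area) ≈ 686.796/(4·26.6195) = 686.796/106.478 ≈ 6.45012

R = 6.45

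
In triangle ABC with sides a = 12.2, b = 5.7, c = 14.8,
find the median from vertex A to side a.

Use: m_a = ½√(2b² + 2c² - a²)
m_a = ½√(2·5.7² + 2·14.8² − 12.2²) = ½√(2·32.49 + 2·219.04 − 148.84) = ½√(64.98 + 438.08 − 148.84) = ½√354.22
√354.22 ≈ 18.8207, so m_a ≈ 9.41037

m_a = 9.41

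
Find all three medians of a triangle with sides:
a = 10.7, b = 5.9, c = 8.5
Median formula: m_a = ½√(2b² + 2c² − a²) (and cyclically). a² = 114.49, b² = 34.81, c² = 72.25.
m_a = ½√(2·34.81 + 2·72.25 − 114.49) = ½√99.63 ≈ ½·9.98148 ≈ 4.99074
m_b = ½√(2·114.49 + 2·72.25 − 34.81) = ½√338.67 ≈ ½·18.403 ≈ 9.20149
m_c = ½√(2·114.49 + 2·34.81 − 72.25) = ½√226.35 ≈ ½·15.0449 ≈ 7.52247

m_a = 4.991, m_b = 9.201, m_c = 7.522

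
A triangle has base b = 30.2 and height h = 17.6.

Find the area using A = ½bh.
A = ½·b·h = ½·30.2·17.6 = ½·531.52 = 265.76

Area = 265.76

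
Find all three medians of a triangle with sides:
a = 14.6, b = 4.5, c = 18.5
Median formula: m_a = ½√(2b² + 2c² − a²) (and cyclically). a² = 213.16, b² = 20.25, c² = 342.25.
m_a = ½√(2·20.25 + 2·342.25 − 213.16) = ½√511.84 ≈ ½·22.6239 ≈ 11.3119
m_b = ½√(2·213.16 + 2·342.25 − 20.25) = ½√1090.57 ≈ ½·33.0238 ≈ 16.5119
m_c = ½√(2·213.16 + 2·20.25 − 342.25) = ½√124.57 ≈ ½·11.1611 ≈ 5.58055

m_a = 11.31, m_b = 16.51, m_c = 5.581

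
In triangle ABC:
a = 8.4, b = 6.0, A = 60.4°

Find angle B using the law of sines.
a/sin(A) = b/sin(B)  ⇒  sin(B) = b·sin(A)/a = 6.0·sin(60.4°)/8.4
sin(60.4°) ≈ 0.869495
sin(B) ≈ 6.0·0.869495/8.4 ≈ 5.21697/8.4 ≈ 0.621068
B = arcsin(0.621068) ≈ 38.3942°
(Since b ≤ a we need B ≤ A, so the obtuse alternative 180° − 38.3942° ≈ 141.606° is rejected.)

B = 38.39°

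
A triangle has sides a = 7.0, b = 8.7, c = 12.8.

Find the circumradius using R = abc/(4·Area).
First find the area with Heron's formula.
s = (7.0 + 8.7 + 12.8)/2 = 14.25
Area = √(s(s−a)(s−b)(s−c)) = √(14.25·7.25·5.55·1.45) ≈ √831.407 ≈ 28.8341
abc = 7.0·8.7·12.8 = 779.52
R = abc/(4·Area) ≈ 779.52/(4·28.8341) = 779.52/115.337 ≈ 6.75866

R = 6.759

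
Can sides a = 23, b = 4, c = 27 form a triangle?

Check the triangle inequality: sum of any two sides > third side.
a + b vs c: 23 + 4 = 27 ≤ 27  ✗
a + c vs b: 23 + 27 = 50 > 4  ✓
b + c vs a: 4 + 27 = 31 > 23  ✓

No: 23 + 4 = 27 is not > 27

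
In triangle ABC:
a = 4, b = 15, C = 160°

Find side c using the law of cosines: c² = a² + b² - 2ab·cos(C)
c² = 4² + 15² − 2·4·15·cos(160°)
cos(160°) ≈ -0.939693
c² ≈ 16 + 225 − 120·(-0.939693) ≈ 241 + 112.763 ≈ 353.763
c ≈ √353.763 ≈ 18.8086

c = 18.81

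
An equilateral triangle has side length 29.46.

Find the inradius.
r = Area/s with s the semi-perimeter.
Area = (√3/4)·29.46² = (√3/4)·867.8916 ≈ 0.433013·867.8916 ≈ 375.808
s = 3·29.46/2 = 44.19
r ≈ 375.808/44.19 ≈ 8.50437
(Equivalently r = side/(2√3) = 29.46/3.4641 ≈ 8.50437.)

r = 8.504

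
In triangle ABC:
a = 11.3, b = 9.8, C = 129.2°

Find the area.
Two sides and the included angle (SAS): A = ½·a·b·sin(C) = ½·11.3·9.8·sin(129.2°)
sin(129.2°) ≈ 0.774944
A ≈ ½·110.74·0.774944 = 55.37·0.774944 ≈ 42.9087

Area = 42.91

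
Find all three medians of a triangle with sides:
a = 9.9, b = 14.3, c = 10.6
Median formula: m_a = ½√(2b² + 2c² − a²) (and cyclically). a² = 98.01, b² = 204.49, c² = 112.36.
m_a = ½√(2·204.49 + 2·112.36 − 98.01) = ½√535.69 ≈ ½·23.145 ≈ 11.5725
m_b = ½√(2·98.01 + 2·112.36 − 204.49) = ½√216.25 ≈ ½·14.7054 ≈ 7.35272
m_c = ½√(2·98.01 + 2·204.49 − 112.36) = ½√492.64 ≈ ½·22.1955 ≈ 11.0977

m_a = 11.57, m_b = 7.353, m_c = 11.1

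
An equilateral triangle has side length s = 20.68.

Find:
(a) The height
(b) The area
(a) The height splits the triangle into two 30-60-90 halves: h = s·√3/2 = 20.68·1.73205/2 ≈ 35.8188/2 ≈ 17.9094
(b) Area = (√3/4)·s² = (√3/4)·20.68² = (√3/4)·427.6624 ≈ 0.433013·427.6624 ≈ 185.183

Height = 17.91, Area = 185.2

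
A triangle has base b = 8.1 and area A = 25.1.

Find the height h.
A = ½·b·h  ⇒  h = 2A/b = 2·25.1/8.1 = 50.2/8.1 ≈ 6.19753

h = 6.198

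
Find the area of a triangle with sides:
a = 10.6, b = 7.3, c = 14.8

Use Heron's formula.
s = (10.6 + 7.3 + 14.8)/2 = 32.7/2 = 16.35
s − a = 5.75, s − b = 9.05, s − c = 1.55
s(s−a)(s−b)(s−c) = 16.35·5.75·9.05·1.55 ≈ 1318.76
Area = √1318.76 ≈ 36.3147

Area = 36.31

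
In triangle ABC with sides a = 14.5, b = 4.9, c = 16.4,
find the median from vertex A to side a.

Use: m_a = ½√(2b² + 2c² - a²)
m_a = ½√(2·4.9² + 2·16.4² − 14.5²) = ½√(2·24.01 + 2·268.96 − 210.25) = ½√(48.02 + 537.92 − 210.25) = ½√375.69
√375.69 ≈ 19.3827, so m_a ≈ 9.69136

m_a = 9.691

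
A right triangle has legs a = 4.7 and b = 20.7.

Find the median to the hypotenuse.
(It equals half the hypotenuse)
Hypotenuse c = √(a² + b²) = √(22.09 + 428.49) = √450.58 ≈ 21.2269
Median to hypotenuse = c/2 ≈ 21.2269/2 ≈ 10.6134

Median = 10.61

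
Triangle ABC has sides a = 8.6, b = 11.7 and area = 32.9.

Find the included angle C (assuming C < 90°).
Area = ½·a·b·sin(C)  ⇒  sin(C) = 2·Area/(a·b) = 2·32.9/(8.6·11.7) = 65.8/100.62 ≈ 0.653946
C = arcsin(0.653946) ≈ 40.8397° (taking the acute solution since C < 90°)

C = 40.84°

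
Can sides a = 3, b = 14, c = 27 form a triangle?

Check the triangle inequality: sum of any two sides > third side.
a + b vs c: 3 + 14 = 17 ≤ 27  ✗
a + c vs b: 3 + 27 = 30 > 14  ✓
b + c vs a: 14 + 27 = 41 > 3  ✓

No: 3 + 14 = 17 is not > 27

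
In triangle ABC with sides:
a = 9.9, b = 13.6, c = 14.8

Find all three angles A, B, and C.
Law of cosines for each angle (a² = 98.01, b² = 184.96, c² = 219.04):
cos(A) = (b² + c² − a²)/(2bc) = (184.96 + 219.04 − 98.01)/(2·13.6·14.8) = 305.99/402.56 ≈ 0.76011  ⇒  A ≈ 40.5261°
cos(B) = (a² + c² − b²)/(2ac) = (98.01 + 219.04 − 184.96)/(2·9.9·14.8) = 132.09/293.04 ≈ 0.450758  ⇒  B ≈ 63.2077°
cos(C) = (a² + b² − c²)/(2ab) = (98.01 + 184.96 − 219.04)/(2·9.9·13.6) = 63.93/269.28 ≈ 0.237411  ⇒  C ≈ 76.2662°
Check: A + B + C ≈ 180°

A = 40.53°, B = 63.21°, C = 76.27°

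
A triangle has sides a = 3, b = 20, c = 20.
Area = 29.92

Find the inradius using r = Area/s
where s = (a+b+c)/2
s = (3 + 20 + 20)/2 = 43/2 = 21.5
r = Area/s = 29.92/21.5 ≈ 1.39163

r = 1.392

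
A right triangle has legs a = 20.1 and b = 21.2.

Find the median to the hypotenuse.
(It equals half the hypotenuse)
Hypotenuse c = √(a² + b²) = √(404.01 + 449.44) = √853.45 ≈ 29.2139
Median to hypotenuse = c/2 ≈ 29.2139/2 ≈ 14.6069

Median = 14.61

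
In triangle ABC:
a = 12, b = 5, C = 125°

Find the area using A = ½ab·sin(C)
A = ½·a·b·sin(C) = ½·12·5·sin(125°)
sin(125°) ≈ 0.819152
A ≈ ½·60·0.819152 = 30·0.819152 ≈ 24.5746

Area = 24.57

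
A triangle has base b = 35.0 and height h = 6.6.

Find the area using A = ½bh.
A = ½·b·h = ½·35.0·6.6 = ½·231 = 115.5

Area = 115.5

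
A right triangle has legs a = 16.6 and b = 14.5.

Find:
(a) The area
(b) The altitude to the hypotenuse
(a) The legs are perpendicular, so Area = ½·a·b = ½·16.6·14.5 = ½·240.7 = 120.35
(b) Hypotenuse c = √(a² + b²) = √(275.56 + 210.25) = √485.81 ≈ 22.0411
    Area = ½·c·h_c  ⇒  h_c = 2·Area/c = 240.7/22.0411 ≈ 10.9205

Area = 120.35, h_c = 10.92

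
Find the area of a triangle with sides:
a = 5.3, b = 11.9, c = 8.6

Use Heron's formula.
s = (5.3 + 11.9 + 8.6)/2 = 25.8/2 = 12.9
s − a = 7.6, s − b = 1, s − c = 4.3
s(s−a)(s−b)(s−c) = 12.9·7.6·1·4.3 ≈ 421.572
Area = √421.572 ≈ 20.5322

Area = 20.53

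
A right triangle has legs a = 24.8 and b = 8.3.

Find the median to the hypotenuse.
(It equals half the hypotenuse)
Hypotenuse c = √(a² + b²) = √(615.04 + 68.89) = √683.93 ≈ 26.1521
Median to hypotenuse = c/2 ≈ 26.1521/2 ≈ 13.076

Median = 13.08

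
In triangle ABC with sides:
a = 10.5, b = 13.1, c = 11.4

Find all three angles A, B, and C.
Law of cosines for each angle (a² = 110.25, b² = 171.61, c² = 129.96):
cos(A) = (b² + c² − a²)/(2bc) = (171.61 + 129.96 − 110.25)/(2·13.1·11.4) = 191.32/298.68 ≈ 0.640552  ⇒  A ≈ 50.167°
cos(B) = (a² + c² − b²)/(2ac) = (110.25 + 129.96 − 171.61)/(2·10.5·11.4) = 68.6/239.4 ≈ 0.28655  ⇒  B ≈ 73.3485°
cos(C) = (a² + b² − c²)/(2ab) = (110.25 + 171.61 − 129.96)/(2·10.5·13.1) = 151.9/275.1 ≈ 0.552163  ⇒  C ≈ 56.4845°
Check: A + B + C ≈ 180°

A = 50.17°, B = 73.35°, C = 56.48°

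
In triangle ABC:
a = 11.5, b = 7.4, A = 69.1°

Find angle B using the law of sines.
a/sin(A) = b/sin(B)  ⇒  sin(B) = b·sin(A)/a = 7.4·sin(69.1°)/11.5
sin(69.1°) ≈ 0.934204
sin(B) ≈ 7.4·0.934204/11.5 ≈ 6.91311/11.5 ≈ 0.60114
B = arcsin(0.60114) ≈ 36.9516°
(Since b ≤ a we need B ≤ A, so the obtuse alternative 180° − 36.9516° ≈ 143.048° is rejected.)

B = 36.95°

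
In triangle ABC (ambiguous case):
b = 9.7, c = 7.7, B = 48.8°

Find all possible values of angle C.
b/sin(B) = c/sin(C)  ⇒  sin(C) = c·sin(B)/b = 7.7·sin(48.8°)/9.7
sin(48.8°) ≈ 0.752415
sin(C) ≈ 7.7·0.752415/9.7 ≈ 5.79359/9.7 ≈ 0.597278
Candidate 1: C₁ = arcsin(0.597278) ≈ 36.6752°  →  A = 180° − 48.8° − 36.6752° ≈ 94.5248° > 0, valid
Candidate 2: C₂ = 180° − C₁ ≈ 143.325°  →  A = 180° − 48.8° − 143.325° ≈ -12.1248° ≤ 0, not a valid triangle

C = 36.68° (one solution)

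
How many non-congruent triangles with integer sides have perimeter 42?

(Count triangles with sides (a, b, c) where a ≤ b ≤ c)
Let a ≤ b ≤ c with a + b + c = 42. The only binding inequality is a + b > c, i.e. 42 − c > c, so c < 42/2; and c ≥ 42/3 since c is the largest side.
So 14 ≤ c ≤ 20. For each c, b runs from ⌈(42 − c)/2⌉ up to c (then a = 42 − b − c satisfies 1 ≤ a ≤ b automatically), giving c − ⌈(42 − c)/2⌉ + 1 choices.
Summing over c: 1 + 2 + 4 + 5 + 7 + 8 + 10 = 37
Check (closed form: nearest integer to p²/48 for even p, (p+3)²/48 for odd p): 42²/48 = 1764/48 ≈ 36.75 → 37

37 triangles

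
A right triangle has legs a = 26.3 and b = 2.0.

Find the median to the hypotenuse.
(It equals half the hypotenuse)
Hypotenuse c = √(a² + b²) = √(691.69 + 4) = √695.69 ≈ 26.3759
Median to hypotenuse = c/2 ≈ 26.3759/2 ≈ 13.188

Median = 13.19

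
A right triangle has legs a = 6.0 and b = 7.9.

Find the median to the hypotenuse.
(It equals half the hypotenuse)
Hypotenuse c = √(a² + b²) = √(36 + 62.41) = √98.41 ≈ 9.92018
Median to hypotenuse = c/2 ≈ 9.92018/2 ≈ 4.96009

Median = 4.96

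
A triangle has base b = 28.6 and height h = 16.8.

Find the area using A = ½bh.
A = ½·b·h = ½·28.6·16.8 = ½·480.48 = 240.24

Area = 240.24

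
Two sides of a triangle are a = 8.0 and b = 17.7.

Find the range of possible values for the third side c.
Triangle inequality: |a − b| < c < a + b
|a − b| = |8.0 − 17.7| = 9.7
a + b = 8.0 + 17.7 = 25.7

9.7 < c < 25.7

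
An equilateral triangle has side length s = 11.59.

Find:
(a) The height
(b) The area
(a) The height splits the triangle into two 30-60-90 halves: h = s·√3/2 = 11.59·1.73205/2 ≈ 20.0745/2 ≈ 10.0372
(b) Area = (√3/4)·s² = (√3/4)·11.59² = (√3/4)·134.3281 ≈ 0.433013·134.3281 ≈ 58.1658

Height = 10.04, Area = 58.17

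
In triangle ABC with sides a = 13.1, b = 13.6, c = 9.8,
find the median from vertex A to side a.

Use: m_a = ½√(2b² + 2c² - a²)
m_a = ½√(2·13.6² + 2·9.8² − 13.1²) = ½√(2·184.96 + 2·96.04 − 171.61) = ½√(369.92 + 192.08 − 171.61) = ½√390.39
√390.39 ≈ 19.7583, so m_a ≈ 9.87914

m_a = 9.879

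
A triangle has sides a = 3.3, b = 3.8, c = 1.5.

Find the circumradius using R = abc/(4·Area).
First find the area with Heron's formula.
s = (3.3 + 3.8 + 1.5)/2 = 4.3
Area = √(s(s−a)(s−b)(s−c)) = √(4.3·1·0.5·2.8) ≈ √6.02 ≈ 2.45357
abc = 3.3·3.8·1.5 = 18.81
R = abc/(4·Area) ≈ 18.81/(4·2.45357) = 18.81/9.81428 ≈ 1.9166

R = 1.917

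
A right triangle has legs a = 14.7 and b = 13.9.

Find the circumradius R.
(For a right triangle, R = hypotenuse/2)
Hypotenuse c = √(a² + b²) = √(216.09 + 193.21) = √409.3 ≈ 20.2312
R = c/2 ≈ 20.2312/2 ≈ 10.1156

R = 10.12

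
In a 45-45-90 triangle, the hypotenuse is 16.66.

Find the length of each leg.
In a 45-45-90 triangle hypotenuse = leg·√2, so leg = hypotenuse/√2.
Leg = 16.66/√2 ≈ 16.66/1.41421 ≈ 11.7804

Each leg = 11.78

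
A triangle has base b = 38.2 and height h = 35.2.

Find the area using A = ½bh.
A = ½·b·h = ½·38.2·35.2 = ½·1344.64 = 672.32

Area = 672.32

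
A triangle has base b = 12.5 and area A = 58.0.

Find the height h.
A = ½·b·h  ⇒  h = 2A/b = 2·58.0/12.5 = 116/12.5 ≈ 9.28

h = 9.28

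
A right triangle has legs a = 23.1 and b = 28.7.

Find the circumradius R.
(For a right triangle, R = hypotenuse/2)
Hypotenuse c = √(a² + b²) = √(533.61 + 823.69) = √1357.3 ≈ 36.8416
R = c/2 ≈ 36.8416/2 ≈ 18.4208

R = 18.42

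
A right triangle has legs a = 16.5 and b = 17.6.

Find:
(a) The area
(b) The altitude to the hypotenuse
(a) The legs are perpendicular, so Area = ½·a·b = ½·16.5·17.6 = ½·290.4 = 145.2
(b) Hypotenuse c = √(a² + b²) = √(272.25 + 309.76) = √582.01 ≈ 24.1249
    Area = ½·c·h_c  ⇒  h_c = 2·Area/c = 290.4/24.1249 ≈ 12.0374

Area = 145.2, h_c = 12.04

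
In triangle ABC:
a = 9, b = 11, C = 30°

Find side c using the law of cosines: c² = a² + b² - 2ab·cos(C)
c² = 9² + 11² − 2·9·11·cos(30°)
cos(30°) ≈ 0.866025
c² ≈ 81 + 121 − 198·(0.866025) ≈ 202 − 171.473 ≈ 30.527
c ≈ √30.527 ≈ 5.52512

c = 5.525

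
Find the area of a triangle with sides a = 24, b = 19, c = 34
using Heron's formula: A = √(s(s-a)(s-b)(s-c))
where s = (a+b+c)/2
s = (24 + 19 + 34)/2 = 77/2 = 38.5
s − a = 14.5, s − b = 19.5, s − c = 4.5
s(s−a)(s−b)(s−c) = 38.5·14.5·19.5·4.5 = 48986.4375
Area = √48986.4375 ≈ 221.329

s = 38.5, Area = 221.3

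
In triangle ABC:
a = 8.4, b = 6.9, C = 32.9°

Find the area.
Two sides and the included angle (SAS): A = ½·a·b·sin(C) = ½·8.4·6.9·sin(32.9°)
sin(32.9°) ≈ 0.543174
A ≈ ½·57.96·0.543174 = 28.98·0.543174 ≈ 15.7412

Area = 15.74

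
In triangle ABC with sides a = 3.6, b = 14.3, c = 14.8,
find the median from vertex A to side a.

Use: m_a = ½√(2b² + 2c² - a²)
m_a = ½√(2·14.3² + 2·14.8² − 3.6²) = ½√(2·204.49 + 2·219.04 − 12.96) = ½√(408.98 + 438.08 − 12.96) = ½√834.1
√834.1 ≈ 28.8808, so m_a ≈ 14.4404

m_a = 14.44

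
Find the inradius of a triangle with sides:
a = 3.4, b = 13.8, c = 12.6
r = Area/s where s is the semi-perimeter.
s = (3.4 + 13.8 + 12.6)/2 = 29.8/2 = 14.9
Area = √(s(s−a)(s−b)(s−c)) = √(14.9·11.5·1.1·2.3) ≈ √433.515 ≈ 20.821
r ≈ 20.821/14.9 ≈ 1.39738

r = 1.397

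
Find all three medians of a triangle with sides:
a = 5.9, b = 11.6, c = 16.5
Median formula: m_a = ½√(2b² + 2c² − a²) (and cyclically). a² = 34.81, b² = 134.56, c² = 272.25.
m_a = ½√(2·134.56 + 2·272.25 − 34.81) = ½√778.81 ≈ ½·27.9072 ≈ 13.9536
m_b = ½√(2·34.81 + 2·272.25 − 134.56) = ½√479.56 ≈ ½·21.8989 ≈ 10.9494
m_c = ½√(2·34.81 + 2·134.56 − 272.25) = ½√66.49 ≈ ½·8.15414 ≈ 4.07707

m_a = 13.95, m_b = 10.95, m_c = 4.077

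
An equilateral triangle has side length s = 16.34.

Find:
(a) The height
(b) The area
(a) The height splits the triangle into two 30-60-90 halves: h = s·√3/2 = 16.34·1.73205/2 ≈ 28.3017/2 ≈ 14.1509
(b) Area = (√3/4)·s² = (√3/4)·16.34² = (√3/4)·266.9956 ≈ 0.433013·266.9956 ≈ 115.612

Height = 14.15, Area = 115.6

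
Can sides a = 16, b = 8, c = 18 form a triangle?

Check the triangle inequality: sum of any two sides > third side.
a + b vs c: 16 + 8 = 24 > 18  ✓
a + c vs b: 16 + 18 = 34 > 8  ✓
b + c vs a: 8 + 18 = 26 > 16  ✓

Yes, triangle inequality satisfied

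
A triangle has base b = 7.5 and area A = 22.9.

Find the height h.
A = ½·b·h  ⇒  h = 2A/b = 2·22.9/7.5 = 45.8/7.5 ≈ 6.10667

h = 6.107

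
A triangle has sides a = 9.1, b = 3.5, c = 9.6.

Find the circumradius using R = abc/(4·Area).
First find the area with Heron's formula.
s = (9.1 + 3.5 + 9.6)/2 = 11.1
Area = √(s(s−a)(s−b)(s−c)) = √(11.1·2·7.6·1.5) ≈ √253.08 ≈ 15.9085
abc = 9.1·3.5·9.6 = 305.76
R = abc/(4·Area) ≈ 305.76/(4·15.9085) = 305.76/63.634 ≈ 4.80498

R = 4.805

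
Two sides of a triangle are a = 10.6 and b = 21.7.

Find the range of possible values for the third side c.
Triangle inequality: |a − b| < c < a + b
|a − b| = |10.6 − 21.7| = 11.1
a + b = 10.6 + 21.7 = 32.3

11.1 < c < 32.3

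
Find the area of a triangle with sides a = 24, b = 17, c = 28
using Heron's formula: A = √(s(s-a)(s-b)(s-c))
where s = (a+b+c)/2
s = (24 + 17 + 28)/2 = 69/2 = 34.5
s − a = 10.5, s − b = 17.5, s − c = 6.5
s(s−a)(s−b)(s−c) = 34.5·10.5·17.5·6.5 = 41205.9375
Area = √41205.9375 ≈ 202.992

s = 34.5, Area = 203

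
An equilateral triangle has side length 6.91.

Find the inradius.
r = Area/s with s the semi-perimeter.
Area = (√3/4)·6.91² = (√3/4)·47.7481 ≈ 0.433013·47.7481 ≈ 20.6755
s = 3·6.91/2 = 10.365
r ≈ 20.6755/10.365 ≈ 1.99475
(Equivalently r = side/(2√3) = 6.91/3.4641 ≈ 1.99475.)

r = 1.995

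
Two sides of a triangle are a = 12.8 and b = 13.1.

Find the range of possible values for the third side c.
Triangle inequality: |a − b| < c < a + b
|a − b| = |12.8 − 13.1| = 0.3
a + b = 12.8 + 13.1 = 25.9

0.3 < c < 25.9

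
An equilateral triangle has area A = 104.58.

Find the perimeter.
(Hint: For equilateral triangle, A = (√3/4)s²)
A = (√3/4)s²  ⇒  s² = 4A/√3 = 4·104.58/√3 = 418.32/1.73205 ≈ 241.517
s ≈ √241.517 ≈ 15.5408
Perimeter = 3s ≈ 3·15.5408 ≈ 46.6225

Perimeter = 46.62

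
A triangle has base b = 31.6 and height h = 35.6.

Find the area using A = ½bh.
A = ½·b·h = ½·31.6·35.6 = ½·1124.96 = 562.48

Area = 562.48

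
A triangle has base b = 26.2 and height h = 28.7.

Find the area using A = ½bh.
A = ½·b·h = ½·26.2·28.7 = ½·751.94 = 375.97

Area = 375.97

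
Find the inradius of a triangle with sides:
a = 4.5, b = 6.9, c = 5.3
r = Area/s where s is the semi-perimeter.
s = (4.5 + 6.9 + 5.3)/2 = 16.7/2 = 8.35
Area = √(s(s−a)(s−b)(s−c)) = √(8.35·3.85·1.45·3.05) ≈ √142.172 ≈ 11.9236
r ≈ 11.9236/8.35 ≈ 1.42798

r = 1.428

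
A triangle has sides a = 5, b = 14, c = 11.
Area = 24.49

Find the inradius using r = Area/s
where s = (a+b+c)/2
s = (5 + 14 + 11)/2 = 30/2 = 15
r = Area/s = 24.49/15 ≈ 1.63267

r = 1.633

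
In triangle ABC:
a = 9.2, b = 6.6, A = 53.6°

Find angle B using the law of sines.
a/sin(A) = b/sin(B)  ⇒  sin(B) = b·sin(A)/a = 6.6·sin(53.6°)/9.2
sin(53.6°) ≈ 0.804894
sin(B) ≈ 6.6·0.804894/9.2 ≈ 5.3123/9.2 ≈ 0.577424
B = arcsin(0.577424) ≈ 35.2696°
(Since b ≤ a we need B ≤ A, so the obtuse alternative 180° − 35.2696° ≈ 144.73° is rejected.)

B = 35.27°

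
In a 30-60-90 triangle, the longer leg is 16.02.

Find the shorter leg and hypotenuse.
In a 30-60-90 triangle the sides are in ratio 1 : √3 : 2, so short leg = long leg/√3 and hypotenuse = 2·(short leg).
Short leg = 16.02/√3 ≈ 16.02/1.73205 ≈ 9.24915
Hypotenuse = 2·9.24915 ≈ 18.4983

Short leg = 9.249, Hypotenuse = 18.5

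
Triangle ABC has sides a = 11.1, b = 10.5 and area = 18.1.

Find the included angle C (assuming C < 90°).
Area = ½·a·b·sin(C)  ⇒  sin(C) = 2·Area/(a·b) = 2·18.1/(11.1·10.5) = 36.2/116.55 ≈ 0.310596
C = arcsin(0.310596) ≈ 18.0952° (taking the acute solution since C < 90°)

C = 18.1°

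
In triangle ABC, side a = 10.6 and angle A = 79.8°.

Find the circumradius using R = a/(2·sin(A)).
R = a/(2·sin(A)) = 10.6/(2·sin(79.8°))
sin(79.8°) ≈ 0.984196
R ≈ 10.6/(2·0.984196) = 10.6/1.96839 ≈ 5.38511

R = 5.385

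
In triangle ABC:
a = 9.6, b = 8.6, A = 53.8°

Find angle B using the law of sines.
a/sin(A) = b/sin(B)  ⇒  sin(B) = b·sin(A)/a = 8.6·sin(53.8°)/9.6
sin(53.8°) ≈ 0.80696
sin(B) ≈ 8.6·0.80696/9.6 ≈ 6.93986/9.6 ≈ 0.722902
B = arcsin(0.722902) ≈ 46.2946°
(Since b ≤ a we need B ≤ A, so the obtuse alternative 180° − 46.2946° ≈ 133.705° is rejected.)

B = 46.29°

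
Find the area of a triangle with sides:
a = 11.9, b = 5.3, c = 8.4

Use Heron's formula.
s = (11.9 + 5.3 + 8.4)/2 = 25.6/2 = 12.8
s − a = 0.9, s − b = 7.5, s − c = 4.4
s(s−a)(s−b)(s−c) = 12.8·0.9·7.5·4.4 ≈ 380.16
Area = √380.16 ≈ 19.4977

Area = 19.5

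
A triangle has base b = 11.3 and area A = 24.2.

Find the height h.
A = ½·b·h  ⇒  h = 2A/b = 2·24.2/11.3 = 48.4/11.3 ≈ 4.28319

h = 4.283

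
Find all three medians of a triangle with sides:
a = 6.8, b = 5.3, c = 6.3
Median formula: m_a = ½√(2b² + 2c² − a²) (and cyclically). a² = 46.24, b² = 28.09, c² = 39.69.
m_a = ½√(2·28.09 + 2·39.69 − 46.24) = ½√89.32 ≈ ½·9.45093 ≈ 4.72546
m_b = ½√(2·46.24 + 2·39.69 − 28.09) = ½√143.77 ≈ ½·11.9904 ≈ 5.99521
m_c = ½√(2·46.24 + 2·28.09 − 39.69) = ½√108.97 ≈ ½·10.4389 ≈ 5.21943

m_a = 4.725, m_b = 5.995, m_c = 5.219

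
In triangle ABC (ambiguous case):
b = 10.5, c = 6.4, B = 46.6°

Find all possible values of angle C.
b/sin(B) = c/sin(C)  ⇒  sin(C) = c·sin(B)/b = 6.4·sin(46.6°)/10.5
sin(46.6°) ≈ 0.726575
sin(C) ≈ 6.4·0.726575/10.5 ≈ 4.65008/10.5 ≈ 0.442865
Candidate 1: C₁ = arcsin(0.442865) ≈ 26.2868°  →  A = 180° − 46.6° − 26.2868° ≈ 107.113° > 0, valid
Candidate 2: C₂ = 180° − C₁ ≈ 153.713°  →  A = 180° − 46.6° − 153.713° ≈ -20.3132° ≤ 0, not a valid triangle

C = 26.29° (one solution)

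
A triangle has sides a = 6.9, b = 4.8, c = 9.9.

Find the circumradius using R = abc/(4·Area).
First find the area with Heron's formula.
s = (6.9 + 4.8 + 9.9)/2 = 10.8
Area = √(s(s−a)(s−b)(s−c)) = √(10.8·3.9·6·0.9) ≈ √227.448 ≈ 15.0814
abc = 6.9·4.8·9.9 = 327.888
R = abc/(4·Area) ≈ 327.888/(4·15.0814) = 327.888/60.3255 ≈ 5.43531

R = 5.435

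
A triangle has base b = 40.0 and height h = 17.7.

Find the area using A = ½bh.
A = ½·b·h = ½·40.0·17.7 = ½·708 = 354

Area = 354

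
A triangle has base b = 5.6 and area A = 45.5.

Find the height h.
A = ½·b·h  ⇒  h = 2A/b = 2·45.5/5.6 = 91/5.6 ≈ 16.25

h = 16.25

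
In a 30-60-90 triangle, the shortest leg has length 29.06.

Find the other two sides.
In a 30-60-90 triangle the sides are in ratio 1 : √3 : 2 (short leg : long leg : hypotenuse).
Long leg = 29.06·√3 ≈ 29.06·1.73205 ≈ 50.3334
Hypotenuse = 2·29.06 = 58.12

Long leg = 29.06√3 = 50.33, Hypotenuse = 58.12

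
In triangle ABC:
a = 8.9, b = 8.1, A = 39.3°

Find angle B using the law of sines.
a/sin(A) = b/sin(B)  ⇒  sin(B) = b·sin(A)/a = 8.1·sin(39.3°)/8.9
sin(39.3°) ≈ 0.633381
sin(B) ≈ 8.1·0.633381/8.9 ≈ 5.13039/8.9 ≈ 0.576448
B = arcsin(0.576448) ≈ 35.2011°
(Since b ≤ a we need B ≤ A, so the obtuse alternative 180° − 35.2011° ≈ 144.799° is rejected.)

B = 35.2°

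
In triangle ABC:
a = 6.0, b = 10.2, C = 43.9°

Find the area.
Two sides and the included angle (SAS): A = ½·a·b·sin(C) = ½·6.0·10.2·sin(43.9°)
sin(43.9°) ≈ 0.693402
A ≈ ½·61.2·0.693402 = 30.6·0.693402 ≈ 21.2181

Area = 21.22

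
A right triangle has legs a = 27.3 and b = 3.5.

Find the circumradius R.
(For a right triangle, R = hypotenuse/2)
Hypotenuse c = √(a² + b²) = √(745.29 + 12.25) = √757.54 ≈ 27.5234
R = c/2 ≈ 27.5234/2 ≈ 13.7617

R = 13.76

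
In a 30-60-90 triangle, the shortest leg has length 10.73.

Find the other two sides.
In a 30-60-90 triangle the sides are in ratio 1 : √3 : 2 (short leg : long leg : hypotenuse).
Long leg = 10.73·√3 ≈ 10.73·1.73205 ≈ 18.5849
Hypotenuse = 2·10.73 = 21.46

Long leg = 10.73√3 = 18.58, Hypotenuse = 21.46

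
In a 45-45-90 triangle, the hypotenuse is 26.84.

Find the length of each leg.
In a 45-45-90 triangle hypotenuse = leg·√2, so leg = hypotenuse/√2.
Leg = 26.84/√2 ≈ 26.84/1.41421 ≈ 18.9787

Each leg = 18.98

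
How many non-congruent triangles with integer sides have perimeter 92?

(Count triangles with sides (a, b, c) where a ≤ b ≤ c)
Let a ≤ b ≤ c with a + b + c = 92. The only binding inequality is a + b > c, i.e. 92 − c > c, so c < 92/2; and c ≥ 92/3 since c is the largest side.
So 31 ≤ c ≤ 45. For each c, b runs from ⌈(92 − c)/2⌉ up to c (then a = 92 − b − c satisfies 1 ≤ a ≤ b automatically), giving c − ⌈(92 − c)/2⌉ + 1 choices.
Summing over c: 1 + 3 + 4 + 6 + … + 21 + 22  (15 terms, c = 31, …, 45) = 176
Check (closed form: nearest integer to p²/48 for even p, (p+3)²/48 for odd p): 92²/48 = 8464/48 ≈ 176.33 → 176

176 triangles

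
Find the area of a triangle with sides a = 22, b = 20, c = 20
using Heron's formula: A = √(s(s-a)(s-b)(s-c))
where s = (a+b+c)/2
s = (22 + 20 + 20)/2 = 62/2 = 31
s − a = 9, s − b = 11, s − c = 11
s(s−a)(s−b)(s−c) = 31·9·11·11 = 33759
Area = √33759 ≈ 183.736

s = 31.0, Area = 183.7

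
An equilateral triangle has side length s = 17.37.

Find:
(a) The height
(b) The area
(a) The height splits the triangle into two 30-60-90 halves: h = s·√3/2 = 17.37·1.73205/2 ≈ 30.0857/2 ≈ 15.0429
(b) Area = (√3/4)·s² = (√3/4)·17.37² = (√3/4)·301.7169 ≈ 0.433013·301.7169 ≈ 130.647

Height = 15.04, Area = 130.6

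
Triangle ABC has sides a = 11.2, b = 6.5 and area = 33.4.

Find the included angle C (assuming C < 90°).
Area = ½·a·b·sin(C)  ⇒  sin(C) = 2·Area/(a·b) = 2·33.4/(11.2·6.5) = 66.8/72.8 ≈ 0.917582
C = arcsin(0.917582) ≈ 66.5752° (taking the acute solution since C < 90°)

C = 66.58°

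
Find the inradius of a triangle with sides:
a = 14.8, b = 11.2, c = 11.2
r = Area/s where s is the semi-perimeter.
s = (14.8 + 11.2 + 11.2)/2 = 37.2/2 = 18.6
Area = √(s(s−a)(s−b)(s−c)) = √(18.6·3.8·7.4·7.4) ≈ √3870.44 ≈ 62.2128
r ≈ 62.2128/18.6 ≈ 3.34478

r = 3.345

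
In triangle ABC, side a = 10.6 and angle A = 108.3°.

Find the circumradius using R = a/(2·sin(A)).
R = a/(2·sin(A)) = 10.6/(2·sin(108.3°))
sin(108.3°) ≈ 0.949425
R ≈ 10.6/(2·0.949425) = 10.6/1.89885 ≈ 5.58232

R = 5.582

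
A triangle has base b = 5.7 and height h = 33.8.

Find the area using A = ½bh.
A = ½·b·h = ½·5.7·33.8 = ½·192.66 = 96.33

Area = 96.33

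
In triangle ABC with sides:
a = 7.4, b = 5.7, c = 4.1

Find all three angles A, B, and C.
Law of cosines for each angle (a² = 54.76, b² = 32.49, c² = 16.81):
cos(A) = (b² + c² − a²)/(2bc) = (32.49 + 16.81 − 54.76)/(2·5.7·4.1) = -5.46/46.74 ≈ -0.116816  ⇒  A ≈ 96.7084°
cos(B) = (a² + c² − b²)/(2ac) = (54.76 + 16.81 − 32.49)/(2·7.4·4.1) = 39.08/60.68 ≈ 0.644034  ⇒  B ≈ 49.9067°
cos(C) = (a² + b² − c²)/(2ab) = (54.76 + 32.49 − 16.81)/(2·7.4·5.7) = 70.44/84.36 ≈ 0.834993  ⇒  C ≈ 33.3849°
Check: A + B + C ≈ 180°

A = 96.71°, B = 49.91°, C = 33.38°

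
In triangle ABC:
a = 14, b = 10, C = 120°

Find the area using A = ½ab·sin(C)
A = ½·a·b·sin(C) = ½·14·10·sin(120°)
sin(120°) ≈ 0.866025
A ≈ ½·140·0.866025 = 70·0.866025 ≈ 60.6218

Area = 60.62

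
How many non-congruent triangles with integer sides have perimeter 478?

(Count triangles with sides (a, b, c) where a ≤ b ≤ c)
Let a ≤ b ≤ c with a + b + c = 478. The only binding inequality is a + b > c, i.e. 478 − c > c, so c < 478/2; and c ≥ 478/3 since c is the largest side.
So 160 ≤ c ≤ 238. For each c, b runs from ⌈(478 − c)/2⌉ up to c (then a = 478 − b − c satisfies 1 ≤ a ≤ b automatically), giving c − ⌈(478 − c)/2⌉ + 1 choices.
Summing over c: 2 + 3 + 5 + 6 + … + 117 + 119  (79 terms, c = 160, …, 238) = 4760
Check (closed form: nearest integer to p²/48 for even p, (p+3)²/48 for odd p): 478²/48 = 228484/48 ≈ 4760.08 → 4760

4760 triangles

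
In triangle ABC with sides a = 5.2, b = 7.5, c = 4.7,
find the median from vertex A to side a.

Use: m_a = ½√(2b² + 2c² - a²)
m_a = ½√(2·7.5² + 2·4.7² − 5.2²) = ½√(2·56.25 + 2·22.09 − 27.04) = ½√(112.5 + 44.18 − 27.04) = ½√129.64
√129.64 ≈ 11.386, so m_a ≈ 5.69298

m_a = 5.693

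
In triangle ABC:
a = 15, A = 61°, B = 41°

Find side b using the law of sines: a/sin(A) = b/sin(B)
a/sin(A) = b/sin(B)  ⇒  b = a·sin(B)/sin(A) = 15·sin(41°)/sin(61°)
sin(41°) ≈ 0.656059, sin(61°) ≈ 0.87462
b ≈ 15·0.656059/0.87462 ≈ 9.84089/0.87462 ≈ 11.2516

b = 11.25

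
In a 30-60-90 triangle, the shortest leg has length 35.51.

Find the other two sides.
In a 30-60-90 triangle the sides are in ratio 1 : √3 : 2 (short leg : long leg : hypotenuse).
Long leg = 35.51·√3 ≈ 35.51·1.73205 ≈ 61.5051
Hypotenuse = 2·35.51 = 71.02

Long leg = 35.51√3 = 61.51, Hypotenuse = 71.02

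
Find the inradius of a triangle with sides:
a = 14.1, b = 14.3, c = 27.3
r = Area/s where s is the semi-perimeter.
s = (14.1 + 14.3 + 27.3)/2 = 55.7/2 = 27.85
Area = √(s(s−a)(s−b)(s−c)) = √(27.85·13.75·13.55·0.55) ≈ √2853.84 ≈ 53.4214
r ≈ 53.4214/27.85 ≈ 1.91818

r = 1.918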